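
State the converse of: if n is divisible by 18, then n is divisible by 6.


The converse of (P → Q) is (Q → P). It is not in general equivalent to the original.
Here P = 'n is divisible by 18' and Q = 'n is divisible by 6'.

If n is divisible by 6, then n is divisible by 18.


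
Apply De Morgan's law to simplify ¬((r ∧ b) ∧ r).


De Morgan: the negation of a conjunction is the disjunction of the negations.
Distribute ¬ across ∧, flipping it to ∨, and negate each literal.

((¬r) ∨ (¬b)) ∨ (¬r)


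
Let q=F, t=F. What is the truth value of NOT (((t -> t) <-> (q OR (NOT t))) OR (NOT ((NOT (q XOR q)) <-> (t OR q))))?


Substitute q=F, t=F:
… (earlier sub-steps elided)
NOT t = T
q OR (NOT t) = F OR T = T
(t -> t) <-> (q OR (NOT t)) = T <-> T = T
q XOR q = F XOR F = F
NOT (q XOR q) = T
t OR q = F OR F = F
(NOT (q XOR q)) <-> (t OR q) = T <-> F = F
NOT ((NOT (q XOR q)) <-> (t OR q)) = T
((t -> t) <-> (q OR (NOT t))) OR (NOT ((NOT (q XOR q)) <-> (t OR q))) = T OR T = T
NOT (((t -> t) <-> (q OR (NOT t))) OR (NOT ((NOT (q XOR q)) <-> (t OR q)))) = F

F


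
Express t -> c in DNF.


Step 1: Rewrite t → c as ¬t ∨ c.

(NOT t) OR c


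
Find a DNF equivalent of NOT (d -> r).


Step 1: Rewrite implication then negate: ¬(¬d ∨ r) = d ∧ ¬r.

d AND (NOT r)


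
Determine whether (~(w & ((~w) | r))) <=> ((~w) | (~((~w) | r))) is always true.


Build the truth table over {r, w}:
r | w | φ
---------
False | False | True
True | False | True
False | True | True
True | True | True
Every row evaluates to true.

Yes, it is a tautology.


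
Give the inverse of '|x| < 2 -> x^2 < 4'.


The inverse of (P → Q) is (¬P → ¬Q). It is equivalent to the converse, not to the original.
Here P = '|x| < 2' and Q = 'x^2 < 4'.

If not (|x| < 2), then not (x^2 < 4).


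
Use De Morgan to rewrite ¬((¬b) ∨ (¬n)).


De Morgan: the negation of a disjunction is the conjunction of the negations.
Distribute ¬ across ∨, flipping it to ∧, and negate each literal.

b ∧ n


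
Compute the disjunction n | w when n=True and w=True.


Disjunction is false only when both operands are false.
Substitute: n=True, w=True.
True | True evaluates to True.

True


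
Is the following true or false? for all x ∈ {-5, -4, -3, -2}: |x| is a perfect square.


Evaluate the predicate on each element: -5:F, -4:T, -3:F, -2:F.
Counterexample x = -5 fails the predicate.

F


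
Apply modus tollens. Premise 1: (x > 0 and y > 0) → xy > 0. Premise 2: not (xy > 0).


Modus tollens: from (P → Q) and ¬Q, infer ¬P.
Q = 'xy > 0' is denied; since P → Q, P must also fail.

Not ((x > 0 and y > 0)).


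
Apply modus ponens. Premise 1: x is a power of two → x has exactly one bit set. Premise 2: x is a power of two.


Modus ponens: from (P → Q) and P, infer Q.
P = 'x is a power of two' is asserted, and P → Q holds, so Q follows.

x has exactly one bit set.


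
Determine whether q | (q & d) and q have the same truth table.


Compare truth tables:
d | q | φ | ψ
-------------
False | False | False | False
True | False | False | False
False | True | True | True
True | True | True | True
The columns φ and ψ agree on every row.

Yes, they are logically equivalent.


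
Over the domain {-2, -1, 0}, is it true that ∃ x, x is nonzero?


Evaluate the predicate on each element: -2:T, -1:T, 0:F.
Witness x = -2 satisfies the predicate.

T


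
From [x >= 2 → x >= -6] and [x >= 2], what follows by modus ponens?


Modus ponens: from (P → Q) and P, infer Q.
P = 'x >= 2' is asserted, and P → Q holds, so Q follows.

x >= -6.


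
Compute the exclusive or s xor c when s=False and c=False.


Exclusive or is true when exactly one operand is true.
Substitute: s=False, c=False.
False xor False evaluates to False.

False


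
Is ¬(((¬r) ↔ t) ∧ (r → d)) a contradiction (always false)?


Truth table over {d, r, t}:
d | r | t | φ
-------------
F | F | F | T
T | F | F | T
F | T | F | T
T | T | F | F
F | F | T | F
T | F | T | F
F | T | T | T
T | T | T | T
Satisfying assignment at row 1: d=F, r=F, t=F gives T.

No, it is not a contradiction.


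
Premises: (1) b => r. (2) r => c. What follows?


Hypothetical syllogism: from (P → Q) and (Q → R), infer (P → R).
Chain the two implications through the shared middle term 'r'.

b => c


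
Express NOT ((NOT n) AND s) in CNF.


Step 1: Apply De Morgan: ¬((¬n) ∧ s) = ¬(¬n) ∨ ¬s.
Step 2: Eliminate any double negations (¬¬X = X).

n OR (NOT s)


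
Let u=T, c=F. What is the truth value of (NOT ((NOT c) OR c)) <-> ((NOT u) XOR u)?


Substitute u=T, c=F:
NOT c = T
(NOT c) OR c = T OR F = T
NOT ((NOT c) OR c) = F
NOT u = F
(NOT u) XOR u = F XOR T = T
(NOT ((NOT c) OR c)) <-> ((NOT u) XOR u) = F <-> T = F

F


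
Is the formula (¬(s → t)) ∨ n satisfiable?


Search for a satisfying assignment over {n, s, t}.
Try n=T, s=F, t=F: the formula evaluates to T.
A satisfying assignment exists.

Satisfiable.


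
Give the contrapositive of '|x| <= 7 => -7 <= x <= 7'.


The contrapositive of (P → Q) is (¬Q → ¬P); it is logically equivalent to the original.
Here P = '|x| <= 7' and Q = '-7 <= x <= 7'.

If not (-7 <= x <= 7), then not (|x| <= 7).


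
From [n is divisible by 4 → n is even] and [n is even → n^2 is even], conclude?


Hypothetical syllogism: from (P → Q) and (Q → R), infer (P → R).
Chain the two implications through the shared middle term 'n is even'.

n is divisible by 4 → n^2 is even


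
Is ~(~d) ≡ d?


Compare truth tables:
d | φ | ψ
---------
False | False | False
True | True | True
The columns φ and ψ agree on every row.

Yes, they are logically equivalent.


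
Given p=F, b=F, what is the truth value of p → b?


Implication is false only when antecedent is true and consequent is false.
Substitute: p=F, b=F.
F → F evaluates to T.

T


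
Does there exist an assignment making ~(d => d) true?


Check all 2 assignments over {d}:
d | φ
-----
False | False
True | False
No assignment makes the formula true.

Unsatisfiable.


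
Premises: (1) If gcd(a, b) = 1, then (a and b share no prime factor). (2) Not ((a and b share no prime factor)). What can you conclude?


Modus tollens: from (P → Q) and ¬Q, infer ¬P.
Q = '(a and b share no prime factor)' is denied; since P → Q, P must also fail.

Not (gcd(a, b) = 1).


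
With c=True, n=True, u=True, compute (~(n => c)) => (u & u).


Substitute c=True, n=True, u=True:
n => c = True => True = True
~(n => c) = False
u & u = True & True = True
(~(n => c)) => (u & u) = False => True = True

True


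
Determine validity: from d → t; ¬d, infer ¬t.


This is denying the antecedent (fallacy). There exist truth assignments where the premises are all true but the conclusion is false.

Invalid.


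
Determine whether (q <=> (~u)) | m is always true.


Build the truth table over {m, q, u}:
m | q | u | φ
-------------
False | False | False | False
True | False | False | True
False | True | False | True
True | True | False | True
False | False | True | True
True | False | True | True
False | True | True | False
True | True | True | True
Counterexample at row 1: with m=False, q=False, u=False, the formula is False.

No, it is not a tautology.


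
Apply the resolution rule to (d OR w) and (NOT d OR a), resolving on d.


The clauses contain complementary literals d and NOTd.
Resolution eliminates this pair and disjoins the remaining literals (merging duplicates).

(w OR a)


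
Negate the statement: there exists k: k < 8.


¬(for all x: φ) = there exists x: ¬φ, and ¬(there exists x: φ) = for all x: ¬φ.
Apply to the existential statement.

for all k: NOT(k < 8)


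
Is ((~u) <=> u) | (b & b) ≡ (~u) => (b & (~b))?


Compare truth tables:
b | u | φ | ψ
-------------
False | False | False | False
True | False | True | False
False | True | False | True
True | True | True | True
They differ at row 2 (b=True, u=False): φ=True but ψ=False.

No, they are not logically equivalent.


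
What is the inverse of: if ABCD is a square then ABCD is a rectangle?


The inverse of (P → Q) is (¬P → ¬Q). It is equivalent to the converse, not to the original.
Here P = 'ABCD is a square' and Q = 'ABCD is a rectangle'.

If not (ABCD is a square), then not (ABCD is a rectangle).


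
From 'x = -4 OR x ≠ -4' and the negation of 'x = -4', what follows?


Disjunctive syllogism: from (P ∨ Q) and ¬P, infer Q.
One disjunct, 'x = -4', is ruled out; the other must hold.

x ≠ -4


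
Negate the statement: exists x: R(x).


¬(forall x: φ) = exists x: ¬φ, and ¬(exists x: φ) = forall x: ¬φ.
Apply to the existential statement.

forall x: ~(R(x))


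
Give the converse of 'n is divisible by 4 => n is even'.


The converse of (P → Q) is (Q → P). It is not in general equivalent to the original.
Here P = 'n is divisible by 4' and Q = 'n is even'.

If n is even, then n is divisible by 4.


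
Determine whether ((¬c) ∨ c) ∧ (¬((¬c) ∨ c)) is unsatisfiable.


Truth table over {c}:
c | φ
-----
F | F
T | F
Every row is false.

Yes, it is a contradiction.


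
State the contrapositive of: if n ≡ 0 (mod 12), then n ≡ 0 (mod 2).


The contrapositive of (P → Q) is (¬Q → ¬P); it is logically equivalent to the original.
Here P = 'n ≡ 0 (mod 12)' and Q = 'n ≡ 0 (mod 2)'.

If not (n ≡ 0 (mod 2)), then not (n ≡ 0 (mod 12)).


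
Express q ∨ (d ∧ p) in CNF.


Step 1: Distribute ∨ over ∧: q ∨ (d ∧ p) = (q ∨ d) ∧ (q ∨ p).

(q ∨ d) ∧ (q ∨ p)


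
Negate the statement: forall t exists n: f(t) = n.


Negation flips each quantifier (∀↔∃) and negates the inner predicate.
¬(forall t exists n: φ) = exists t forall n: ¬φ.

exists t forall n: ~(f(t) = n)


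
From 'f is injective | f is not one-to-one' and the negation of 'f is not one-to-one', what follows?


Disjunctive syllogism: from (P ∨ Q) and ¬P, infer Q.
One disjunct, 'f is not one-to-one', is ruled out; the other must hold.

f is injective


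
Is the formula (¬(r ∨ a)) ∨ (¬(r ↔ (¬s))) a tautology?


Build the truth table over {a, r, s}:
a | r | s | φ
-------------
F | F | F | T
T | F | F | T
F | T | F | F
T | T | F | F
F | F | T | T
T | F | T | F
F | T | T | T
T | T | T | T
Counterexample at row 3: with a=F, r=T, s=F, the formula is F.

No, it is not a tautology.


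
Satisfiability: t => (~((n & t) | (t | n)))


Search for a satisfying assignment over {n, t}.
Try n=False, t=False: the formula evaluates to True.
A satisfying assignment exists.

Satisfiable.


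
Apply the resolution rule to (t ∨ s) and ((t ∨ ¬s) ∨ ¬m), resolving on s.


The clauses contain complementary literals s and ¬s.
Resolution eliminates this pair and disjoins the remaining literals (merging duplicates).

(t ∨ ¬m)


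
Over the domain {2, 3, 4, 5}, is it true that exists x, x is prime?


Evaluate the predicate on each element: 2:True, 3:True, 4:False, 5:True.
Witness x = 2 satisfies the predicate.

True


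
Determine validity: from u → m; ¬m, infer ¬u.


This matches the form of modus tollens: the conclusion follows in every model of the premises.

Valid.


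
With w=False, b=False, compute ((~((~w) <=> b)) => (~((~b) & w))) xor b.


Substitute w=False, b=False:
~w = True
(~w) <=> b = True <=> False = False
~((~w) <=> b) = True
~b = True
(~b) & w = True & False = False
~((~b) & w) = True
(~((~w) <=> b)) => (~((~b) & w)) = True => True = True
((~((~w) <=> b)) => (~((~b) & w))) xor b = True xor False = True

True


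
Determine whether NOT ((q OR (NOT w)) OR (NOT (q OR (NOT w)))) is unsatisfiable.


Truth table over {q, w}:
q | w | φ
---------
F | F | F
T | F | F
F | T | F
T | T | F
Every row is false.

Yes, it is a contradiction.


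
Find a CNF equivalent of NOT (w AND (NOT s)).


Step 1: Apply De Morgan: ¬(w ∧ (¬s)) = ¬w ∨ ¬(¬s).
Step 2: Eliminate any double negations (¬¬X = X).

(NOT w) OR s


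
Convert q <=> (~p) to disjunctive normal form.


Step 1: q ↔ (¬p) is true exactly when both agree: (q ∧ (¬p)) ∨ (¬q ∧ ¬(¬p)).
Step 2: Eliminate any double negations (¬¬X = X).

(q & (~p)) | ((~q) & p)


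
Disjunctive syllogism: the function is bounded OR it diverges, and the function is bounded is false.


Disjunctive syllogism: from (P ∨ Q) and ¬P, infer Q.
One disjunct, 'the function is bounded', is ruled out; the other must hold.

it diverges


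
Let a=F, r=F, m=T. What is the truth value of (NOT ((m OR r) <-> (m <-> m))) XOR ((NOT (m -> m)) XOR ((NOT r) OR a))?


Substitute a=F, r=F, m=T:
m OR r = T OR F = T
m <-> m = T <-> T = T
(m OR r) <-> (m <-> m) = T <-> T = T
NOT ((m OR r) <-> (m <-> m)) = F
m -> m = T -> T = T
NOT (m -> m) = F
NOT r = T
(NOT r) OR a = T OR F = T
(NOT (m -> m)) XOR ((NOT r) OR a) = F XOR T = T
(NOT ((m OR r) <-> (m <-> m))) XOR ((NOT (m -> m)) XOR ((NOT r) OR a)) = F XOR T = T

T


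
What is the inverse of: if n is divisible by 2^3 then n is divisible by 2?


The inverse of (P → Q) is (¬P → ¬Q). It is equivalent to the converse, not to the original.
Here P = 'n is divisible by 2^3' and Q = 'n is divisible by 2'.

If not (n is divisible by 2^3), then not (n is divisible by 2).


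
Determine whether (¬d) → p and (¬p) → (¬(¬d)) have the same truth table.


Compare truth tables:
d | p | φ | ψ
-------------
F | F | F | F
T | F | T | T
F | T | T | T
T | T | T | T
The columns φ and ψ agree on every row.

Yes, they are logically equivalent.


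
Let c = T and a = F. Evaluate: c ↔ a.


Biconditional is true when both operands have the same truth value.
Substitute: c=T, a=F.
T ↔ F evaluates to F.

F


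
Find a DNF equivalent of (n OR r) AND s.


Step 1: Distribute ∧ over ∨: (n ∨ r) ∧ s = (n ∧ s) ∨ (r ∧ s).

(n AND s) OR (r AND s)


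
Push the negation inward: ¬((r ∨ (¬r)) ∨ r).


De Morgan: the negation of a disjunction is the conjunction of the negations.
Distribute ¬ across ∨, flipping it to ∧, and negate each literal.

((¬r) ∧ r) ∧ (¬r)


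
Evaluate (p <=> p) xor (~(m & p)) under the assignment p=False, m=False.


Substitute p=False, m=False:
p <=> p = False <=> False = True
m & p = False & False = False
~(m & p) = True
(p <=> p) xor (~(m & p)) = True xor True = False

False


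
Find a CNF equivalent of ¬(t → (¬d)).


Step 1: Rewrite t → (¬d) as ¬t ∨ (¬d).
Step 2: Negate: ¬(¬t ∨ (¬d)) = t ∧ ¬(¬d) (De Morgan + double negation).
Step 3: Eliminate any double negations (¬¬X = X).

t ∧ d


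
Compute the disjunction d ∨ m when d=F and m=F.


Disjunction is false only when both operands are false.
Substitute: d=F, m=F.
F ∨ F evaluates to F.

F


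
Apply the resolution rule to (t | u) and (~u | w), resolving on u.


The clauses contain complementary literals u and ~u.
Resolution eliminates this pair and disjoins the remaining literals (merging duplicates).

(t | w)


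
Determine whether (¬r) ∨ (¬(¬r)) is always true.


Build the truth table over {r}:
r | φ
-----
F | T
T | T
Every row evaluates to true.

Yes, it is a tautology.


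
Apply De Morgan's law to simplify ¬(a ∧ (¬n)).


De Morgan: the negation of a conjunction is the disjunction of the negations.
Distribute ¬ across ∧, flipping it to ∨, and negate each literal.

(¬a) ∨ n


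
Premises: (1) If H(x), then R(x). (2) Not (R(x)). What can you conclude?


Modus tollens: from (P → Q) and ¬Q, infer ¬P.
Q = 'R(x)' is denied; since P → Q, P must also fail.

Not (H(x)).


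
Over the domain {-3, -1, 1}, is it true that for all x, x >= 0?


Evaluate the predicate on each element: -3:F, -1:F, 1:T.
Counterexample x = -3 fails the predicate.

F


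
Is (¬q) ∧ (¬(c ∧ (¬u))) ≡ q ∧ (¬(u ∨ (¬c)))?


Compare truth tables:
c | q | u | φ | ψ
-----------------
F | F | F | T | F
T | F | F | F | F
F | T | F | F | F
T | T | F | F | T
F | F | T | T | F
T | F | T | T | F
F | T | T | F | F
T | T | T | F | F
They differ at row 1 (c=F, q=F, u=F): φ=T but ψ=F.

No, they are not logically equivalent.


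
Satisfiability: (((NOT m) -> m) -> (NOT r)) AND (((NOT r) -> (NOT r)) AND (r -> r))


Search for a satisfying assignment over {m, r}.
Try m=F, r=F: the formula evaluates to T.
A satisfying assignment exists.

Satisfiable.


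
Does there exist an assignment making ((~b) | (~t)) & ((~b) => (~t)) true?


Search for a satisfying assignment over {b, t}.
Try b=False, t=False: the formula evaluates to True.
A satisfying assignment exists.

Satisfiable.


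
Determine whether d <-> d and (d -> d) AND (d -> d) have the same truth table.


Compare truth tables:
d | φ | ψ
---------
F | T | T
T | T | T
The columns φ and ψ agree on every row.

Yes, they are logically equivalent.


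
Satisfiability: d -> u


Search for a satisfying assignment over {d, u}.
Try d=F, u=F: the formula evaluates to T.
A satisfying assignment exists.

Satisfiable.


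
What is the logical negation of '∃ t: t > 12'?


¬(∀ x: φ) = ∃ x: ¬φ, and ¬(∃ x: φ) = ∀ x: ¬φ.
Apply to the existential statement.

∀ t: ¬(t > 12)


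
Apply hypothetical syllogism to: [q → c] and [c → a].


Hypothetical syllogism: from (P → Q) and (Q → R), infer (P → R).
Chain the two implications through the shared middle term 'c'.

q → a


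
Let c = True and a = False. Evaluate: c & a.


Conjunction is true only when both operands are true.
Substitute: c=True, a=False.
True & False evaluates to False.

False


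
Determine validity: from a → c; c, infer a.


This is affirming the consequent (fallacy). There exist truth assignments where the premises are all true but the conclusion is false.

Invalid.


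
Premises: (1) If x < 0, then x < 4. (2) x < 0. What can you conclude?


Modus ponens: from (P → Q) and P, infer Q.
P = 'x < 0' is asserted, and P → Q holds, so Q follows.

x < 4.


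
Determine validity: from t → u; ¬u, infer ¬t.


This matches the form of modus tollens: the conclusion follows in every model of the premises.

Valid.


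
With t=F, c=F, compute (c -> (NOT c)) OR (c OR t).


Substitute t=F, c=F:
NOT c = T
c -> (NOT c) = F -> T = T
c OR t = F OR F = F
(c -> (NOT c)) OR (c OR t) = T OR F = T

T


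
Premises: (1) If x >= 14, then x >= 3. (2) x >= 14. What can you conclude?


Modus ponens: from (P → Q) and P, infer Q.
P = 'x >= 14' is asserted, and P → Q holds, so Q follows.

x >= 3.


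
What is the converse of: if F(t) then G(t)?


The converse of (P → Q) is (Q → P). It is not in general equivalent to the original.
Here P = 'F(t)' and Q = 'G(t)'.

If G(t), then F(t).


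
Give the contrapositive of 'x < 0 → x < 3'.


The contrapositive of (P → Q) is (¬Q → ¬P); it is logically equivalent to the original.
Here P = 'x < 0' and Q = 'x < 3'.

If not (x < 3), then not (x < 0).


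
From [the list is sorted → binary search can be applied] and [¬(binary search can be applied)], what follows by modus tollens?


Modus tollens: from (P → Q) and ¬Q, infer ¬P.
Q = 'binary search can be applied' is denied; since P → Q, P must also fail.

Not (the list is sorted).


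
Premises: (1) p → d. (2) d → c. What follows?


Hypothetical syllogism: from (P → Q) and (Q → R), infer (P → R).
Chain the two implications through the shared middle term 'd'.

p → c


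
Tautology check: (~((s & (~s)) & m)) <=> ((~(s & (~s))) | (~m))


Build the truth table over {m, s}:
m | s | φ
---------
False | False | True
True | False | True
False | True | True
True | True | True
Every row evaluates to true.

Yes, it is a tautology.


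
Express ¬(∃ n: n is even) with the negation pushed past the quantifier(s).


¬(∀ x: φ) = ∃ x: ¬φ, and ¬(∃ x: φ) = ∀ x: ¬φ.
Apply to the existential statement.

∀ n: ¬(n is even)


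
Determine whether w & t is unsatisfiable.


Truth table over {t, w}:
t | w | φ
---------
False | False | False
True | False | False
False | True | False
True | True | True
Satisfying assignment at row 4: t=True, w=True gives True.

No, it is not a contradiction.


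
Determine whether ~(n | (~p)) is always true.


Build the truth table over {n, p}:
n | p | φ
---------
False | False | False
True | False | False
False | True | True
True | True | False
Counterexample at row 1: with n=False, p=False, the formula is False.

No, it is not a tautology.


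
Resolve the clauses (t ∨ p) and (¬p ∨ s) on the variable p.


The clauses contain complementary literals p and ¬p.
Resolution eliminates this pair and disjoins the remaining literals (merging duplicates).

(t ∨ s)


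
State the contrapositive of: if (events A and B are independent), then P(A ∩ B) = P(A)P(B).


The contrapositive of (P → Q) is (¬Q → ¬P); it is logically equivalent to the original.
Here P = '(events A and B are independent)' and Q = 'P(A ∩ B) = P(A)P(B)'.

If not (P(A ∩ B) = P(A)P(B)), then not ((events A and B are independent)).


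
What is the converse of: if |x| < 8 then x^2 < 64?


The converse of (P → Q) is (Q → P). It is not in general equivalent to the original.
Here P = '|x| < 8' and Q = 'x^2 < 64'.

If x^2 < 64, then |x| < 8.


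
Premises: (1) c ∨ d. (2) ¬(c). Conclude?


Disjunctive syllogism: from (P ∨ Q) and ¬P, infer Q.
One disjunct, 'c', is ruled out; the other must hold.

d


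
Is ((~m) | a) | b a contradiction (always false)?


Truth table over {a, b, m}:
a | b | m | φ
-------------
False | False | False | True
True | False | False | True
False | True | False | True
True | True | False | True
False | False | True | False
True | False | True | True
False | True | True | True
True | True | True | True
Satisfying assignment at row 1: a=False, b=False, m=False gives True.

No, it is not a contradiction.


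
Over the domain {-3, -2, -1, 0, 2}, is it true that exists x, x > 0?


Evaluate the predicate on each element: -3:False, -2:False, -1:False, 0:False, 2:True.
Witness x = 2 satisfies the predicate.

True


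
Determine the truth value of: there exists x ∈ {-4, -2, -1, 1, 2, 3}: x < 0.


Evaluate the predicate on each element: -4:T, -2:T, -1:T, 1:F, 2:F, 3:F.
Witness x = -4 satisfies the predicate.

T


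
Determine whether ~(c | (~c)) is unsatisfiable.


Truth table over {c}:
c | φ
-----
False | False
True | False
Every row is false.

Yes, it is a contradiction.


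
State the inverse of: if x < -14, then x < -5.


The inverse of (P → Q) is (¬P → ¬Q). It is equivalent to the converse, not to the original.
Here P = 'x < -14' and Q = 'x < -5'.

If not (x < -14), then not (x < -5).


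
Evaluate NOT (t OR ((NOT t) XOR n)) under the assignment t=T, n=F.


Substitute t=T, n=F:
NOT t = F
(NOT t) XOR n = F XOR F = F
t OR ((NOT t) XOR n) = T OR F = T
NOT (t OR ((NOT t) XOR n)) = F

F


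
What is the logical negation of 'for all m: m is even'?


¬(for all x: φ) = there exists x: ¬φ, and ¬(there exists x: φ) = for all x: ¬φ.
Apply to the universal statement.

there exists m: NOT(m is even)


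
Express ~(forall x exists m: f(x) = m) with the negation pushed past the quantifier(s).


Negation flips each quantifier (∀↔∃) and negates the inner predicate.
¬(forall x exists m: φ) = exists x forall m: ¬φ.

exists x forall m: ~(f(x) = m)


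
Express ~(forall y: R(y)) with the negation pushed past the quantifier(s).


¬(forall x: φ) = exists x: ¬φ, and ¬(exists x: φ) = forall x: ¬φ.
Apply to the universal statement.

exists y: ~(R(y))


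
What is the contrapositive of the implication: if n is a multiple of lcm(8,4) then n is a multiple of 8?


The contrapositive of (P → Q) is (¬Q → ¬P); it is logically equivalent to the original.
Here P = 'n is a multiple of lcm(8,4)' and Q = 'n is a multiple of 8'.

If not (n is a multiple of 8), then not (n is a multiple of lcm(8,4)).


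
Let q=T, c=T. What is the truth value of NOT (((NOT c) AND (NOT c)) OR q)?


Substitute q=T, c=T:
NOT c = F
NOT c = F
(NOT c) AND (NOT c) = F AND F = F
((NOT c) AND (NOT c)) OR q = F OR T = T
NOT (((NOT c) AND (NOT c)) OR q) = F

F


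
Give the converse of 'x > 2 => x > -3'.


The converse of (P → Q) is (Q → P). It is not in general equivalent to the original.
Here P = 'x > 2' and Q = 'x > -3'.

If x > -3, then x > 2.


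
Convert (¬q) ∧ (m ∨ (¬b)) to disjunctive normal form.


Step 1: Distribute ∧ over ∨: (¬q) ∧ (m ∨ (¬b)) = ((¬q) ∧ m) ∨ ((¬q) ∧ (¬b)).

((¬q) ∧ m) ∨ ((¬q) ∧ (¬b))


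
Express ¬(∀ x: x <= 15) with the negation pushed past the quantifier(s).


¬(∀ x: φ) = ∃ x: ¬φ, and ¬(∃ x: φ) = ∀ x: ¬φ.
Apply to the universal statement.

∃ x: ¬(x <= 15)


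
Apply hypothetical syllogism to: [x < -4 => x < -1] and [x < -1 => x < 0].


Hypothetical syllogism: from (P → Q) and (Q → R), infer (P → R).
Chain the two implications through the shared middle term 'x < -1'.

x < -4 => x < 0


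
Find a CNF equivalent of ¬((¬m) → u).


Step 1: Rewrite (¬m) → u as ¬(¬m) ∨ u.
Step 2: Negate: ¬(¬(¬m) ∨ u) = (¬m) ∧ ¬u (De Morgan + double negation).

(¬m) ∧ (¬u)


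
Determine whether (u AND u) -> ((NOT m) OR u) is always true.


Build the truth table over {m, u}:
m | u | φ
---------
F | F | T
T | F | T
F | T | T
T | T | T
Every row evaluates to true.

Yes, it is a tautology.


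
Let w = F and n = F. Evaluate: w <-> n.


Biconditional is true when both operands have the same truth value.
Substitute: w=F, n=F.
F <-> F evaluates to T.

T


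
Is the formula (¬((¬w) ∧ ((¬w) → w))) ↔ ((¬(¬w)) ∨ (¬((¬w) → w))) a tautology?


Build the truth table over {w}:
w | φ
-----
F | T
T | T
Every row evaluates to true.

Yes, it is a tautology.


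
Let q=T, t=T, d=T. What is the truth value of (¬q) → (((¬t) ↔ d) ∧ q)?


Substitute q=T, t=T, d=T:
¬q = F
¬t = F
(¬t) ↔ d = F ↔ T = F
((¬t) ↔ d) ∧ q = F ∧ T = F
(¬q) → (((¬t) ↔ d) ∧ q) = F → F = T

T


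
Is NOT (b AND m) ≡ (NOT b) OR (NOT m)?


Compare truth tables:
b | m | φ | ψ
-------------
F | F | T | T
T | F | T | T
F | T | T | T
T | T | F | F
The columns φ and ψ agree on every row.

Yes, they are logically equivalent.


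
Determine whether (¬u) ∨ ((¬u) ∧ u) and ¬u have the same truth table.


Compare truth tables:
u | φ | ψ
---------
F | T | T
T | F | F
The columns φ and ψ agree on every row.

Yes, they are logically equivalent.


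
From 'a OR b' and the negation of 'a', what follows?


Disjunctive syllogism: from (P ∨ Q) and ¬P, infer Q.
One disjunct, 'a', is ruled out; the other must hold.

b


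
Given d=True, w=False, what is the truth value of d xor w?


Exclusive or is true when exactly one operand is true.
Substitute: d=True, w=False.
True xor False evaluates to True.

True


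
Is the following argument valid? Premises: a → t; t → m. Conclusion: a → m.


This matches the form of hypothetical syllogism: the conclusion follows in every model of the premises.

Valid.


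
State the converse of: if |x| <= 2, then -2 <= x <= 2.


The converse of (P → Q) is (Q → P). It is not in general equivalent to the original.
Here P = '|x| <= 2' and Q = '-2 <= x <= 2'.

If -2 <= x <= 2, then |x| <= 2.


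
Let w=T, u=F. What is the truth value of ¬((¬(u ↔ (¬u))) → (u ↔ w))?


Substitute w=T, u=F:
¬u = T
u ↔ (¬u) = F ↔ T = F
¬(u ↔ (¬u)) = T
u ↔ w = F ↔ T = F
(¬(u ↔ (¬u))) → (u ↔ w) = T → F = F
¬((¬(u ↔ (¬u))) → (u ↔ w)) = T

T


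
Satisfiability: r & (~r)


Check all 2 assignments over {r}:
r | φ
-----
False | False
True | False
No assignment makes the formula true.

Unsatisfiable.


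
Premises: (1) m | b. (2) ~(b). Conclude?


Disjunctive syllogism: from (P ∨ Q) and ¬P, infer Q.
One disjunct, 'b', is ruled out; the other must hold.

m


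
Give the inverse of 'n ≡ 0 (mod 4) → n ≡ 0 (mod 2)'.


The inverse of (P → Q) is (¬P → ¬Q). It is equivalent to the converse, not to the original.
Here P = 'n ≡ 0 (mod 4)' and Q = 'n ≡ 0 (mod 2)'.

If not (n ≡ 0 (mod 4)), then not (n ≡ 0 (mod 2)).


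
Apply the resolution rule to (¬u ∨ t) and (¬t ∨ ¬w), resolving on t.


The clauses contain complementary literals t and ¬t.
Resolution eliminates this pair and disjoins the remaining literals (merging duplicates).

(¬u ∨ ¬w)


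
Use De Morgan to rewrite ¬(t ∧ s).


De Morgan: the negation of a conjunction is the disjunction of the negations.
Distribute ¬ across ∧, flipping it to ∨, and negate each literal.

(¬t) ∨ (¬s)


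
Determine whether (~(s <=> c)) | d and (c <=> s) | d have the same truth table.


Compare truth tables:
c | d | s | φ | ψ
-----------------
False | False | False | False | True
True | False | False | True | False
False | True | False | True | True
True | True | False | True | True
False | False | True | True | False
True | False | True | False | True
False | True | True | True | True
True | True | True | True | True
They differ at row 1 (c=False, d=False, s=False): φ=False but ψ=True.

No, they are not logically equivalent.


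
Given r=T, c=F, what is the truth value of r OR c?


Disjunction is false only when both operands are false.
Substitute: r=T, c=F.
T OR F evaluates to T.

T


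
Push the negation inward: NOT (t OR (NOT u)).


De Morgan: the negation of a disjunction is the conjunction of the negations.
Distribute NOT across OR, flipping it to AND, and negate each literal.

(NOT t) AND u


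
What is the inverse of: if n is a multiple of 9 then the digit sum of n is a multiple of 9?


The inverse of (P → Q) is (¬P → ¬Q). It is equivalent to the converse, not to the original.
Here P = 'n is a multiple of 9' and Q = 'the digit sum of n is a multiple of 9'.

If not (n is a multiple of 9), then not (the digit sum of n is a multiple of 9).


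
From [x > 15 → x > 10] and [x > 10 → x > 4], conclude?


Hypothetical syllogism: from (P → Q) and (Q → R), infer (P → R).
Chain the two implications through the shared middle term 'x > 10'.

x > 15 → x > 4


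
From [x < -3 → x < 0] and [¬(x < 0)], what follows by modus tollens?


Modus tollens: from (P → Q) and ¬Q, infer ¬P.
Q = 'x < 0' is denied; since P → Q, P must also fail.

Not (x < -3).


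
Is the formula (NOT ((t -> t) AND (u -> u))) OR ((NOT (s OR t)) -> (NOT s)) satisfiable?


Search for a satisfying assignment over {s, t, u}.
Try s=F, t=F, u=F: the formula evaluates to T.
A satisfying assignment exists.

Satisfiable.


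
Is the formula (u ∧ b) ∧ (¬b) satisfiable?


Check all 4 assignments over {b, u}:
b | u | φ
---------
F | F | F
T | F | F
F | T | F
T | T | F
No assignment makes the formula true.

Unsatisfiable.


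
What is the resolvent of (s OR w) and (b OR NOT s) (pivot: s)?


The clauses contain complementary literals s and NOTs.
Resolution eliminates this pair and disjoins the remaining literals (merging duplicates).

(w OR b)


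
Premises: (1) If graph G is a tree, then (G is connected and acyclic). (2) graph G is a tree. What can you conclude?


Modus ponens: from (P → Q) and P, infer Q.
P = 'graph G is a tree' is asserted, and P → Q holds, so Q follows.

(G is connected and acyclic).


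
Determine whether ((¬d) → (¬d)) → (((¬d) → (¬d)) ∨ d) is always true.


Build the truth table over {d}:
d | φ
-----
F | T
T | T
Every row evaluates to true.

Yes, it is a tautology.


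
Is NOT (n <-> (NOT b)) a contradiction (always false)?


Truth table over {b, n}:
b | n | φ
---------
F | F | T
T | F | F
F | T | F
T | T | T
Satisfying assignment at row 1: b=F, n=F gives T.

No, it is not a contradiction.


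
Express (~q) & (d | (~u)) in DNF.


Step 1: Distribute ∧ over ∨: (¬q) ∧ (d ∨ (¬u)) = ((¬q) ∧ d) ∨ ((¬q) ∧ (¬u)).

((~q) & d) | ((~q) & (~u))


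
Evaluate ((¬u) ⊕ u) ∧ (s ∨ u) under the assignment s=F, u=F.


Substitute s=F, u=F:
¬u = T
(¬u) ⊕ u = T ⊕ F = T
s ∨ u = F ∨ F = F
((¬u) ⊕ u) ∧ (s ∨ u) = T ∧ F = F

F


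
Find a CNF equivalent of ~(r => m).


Step 1: Rewrite r → m as ¬r ∨ m.
Step 2: Negate: ¬(¬r ∨ m) = r ∧ ¬m (De Morgan + double negation).

r & (~m)


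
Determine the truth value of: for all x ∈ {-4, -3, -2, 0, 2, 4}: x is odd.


Evaluate the predicate on each element: -4:F, -3:T, -2:F, 0:F, 2:F, 4:F.
Counterexample x = -4 fails the predicate.

F


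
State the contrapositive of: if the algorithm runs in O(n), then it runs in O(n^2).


The contrapositive of (P → Q) is (¬Q → ¬P); it is logically equivalent to the original.
Here P = 'the algorithm runs in O(n)' and Q = 'it runs in O(n^2)'.

If not (it runs in O(n^2)), then not (the algorithm runs in O(n)).


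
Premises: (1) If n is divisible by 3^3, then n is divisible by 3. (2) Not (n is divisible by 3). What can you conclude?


Modus tollens: from (P → Q) and ¬Q, infer ¬P.
Q = 'n is divisible by 3' is denied; since P → Q, P must also fail.

Not (n is divisible by 3^3).


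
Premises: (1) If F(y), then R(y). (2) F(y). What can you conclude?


Modus ponens: from (P → Q) and P, infer Q.
P = 'F(y)' is asserted, and P → Q holds, so Q follows.

R(y).


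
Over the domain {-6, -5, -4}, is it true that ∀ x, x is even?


Evaluate the predicate on each element: -6:T, -5:F, -4:T.
Counterexample x = -5 fails the predicate.

F


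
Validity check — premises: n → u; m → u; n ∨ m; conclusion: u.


This matches the form of proof by cases: the conclusion follows in every model of the premises.

Valid.


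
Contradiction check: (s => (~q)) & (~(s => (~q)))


Truth table over {q, s}:
q | s | φ
---------
False | False | False
True | False | False
False | True | False
True | True | False
Every row is false.

Yes, it is a contradiction.


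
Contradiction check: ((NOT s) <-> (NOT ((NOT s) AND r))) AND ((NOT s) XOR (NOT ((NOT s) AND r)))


Truth table over {r, s}:
r | s | φ
---------
F | F | F
T | F | F
F | T | F
T | T | F
Every row is false.

Yes, it is a contradiction.


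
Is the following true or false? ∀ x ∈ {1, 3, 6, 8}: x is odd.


Evaluate the predicate on each element: 1:T, 3:T, 6:F, 8:F.
Counterexample x = 6 fails the predicate.

F


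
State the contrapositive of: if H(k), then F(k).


The contrapositive of (P → Q) is (¬Q → ¬P); it is logically equivalent to the original.
Here P = 'H(k)' and Q = 'F(k)'.

If not (F(k)), then not (H(k)).


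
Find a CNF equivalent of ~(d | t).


Step 1: Apply De Morgan: ¬(d ∨ t) = ¬d ∧ ¬t.

(~d) & (~t)


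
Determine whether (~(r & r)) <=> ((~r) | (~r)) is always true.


Build the truth table over {r}:
r | φ
-----
False | True
True | True
Every row evaluates to true.

Yes, it is a tautology.


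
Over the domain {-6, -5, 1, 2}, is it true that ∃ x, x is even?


Evaluate the predicate on each element: -6:T, -5:F, 1:F, 2:T.
Witness x = -6 satisfies the predicate.

T


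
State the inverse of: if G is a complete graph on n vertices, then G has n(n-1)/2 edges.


The inverse of (P → Q) is (¬P → ¬Q). It is equivalent to the converse, not to the original.
Here P = 'G is a complete graph on n vertices' and Q = 'G has n(n-1)/2 edges'.

If not (G is a complete graph on n vertices), then not (G has n(n-1)/2 edges).


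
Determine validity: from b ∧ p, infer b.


This matches the form of conjunction elimination: the conclusion follows in every model of the premises.

Valid.


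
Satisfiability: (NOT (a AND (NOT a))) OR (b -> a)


Search for a satisfying assignment over {a, b}.
Try a=F, b=F: the formula evaluates to T.
A satisfying assignment exists.

Satisfiable.


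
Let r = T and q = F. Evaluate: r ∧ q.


Conjunction is true only when both operands are true.
Substitute: r=T, q=F.
T ∧ F evaluates to F.

F


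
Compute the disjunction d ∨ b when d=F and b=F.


Disjunction is false only when both operands are false.
Substitute: d=F, b=F.
F ∨ F evaluates to F.

F


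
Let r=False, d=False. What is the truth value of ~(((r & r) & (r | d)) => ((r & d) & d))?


Substitute r=False, d=False:
r & r = False & False = False
r | d = False | False = False
(r & r) & (r | d) = False & False = False
r & d = False & False = False
(r & d) & d = False & False = False
((r & r) & (r | d)) => ((r & d) & d) = False => False = True
~(((r & r) & (r | d)) => ((r & d) & d)) = False

False


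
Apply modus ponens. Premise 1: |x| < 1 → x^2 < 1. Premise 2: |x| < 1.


Modus ponens: from (P → Q) and P, infer Q.
P = '|x| < 1' is asserted, and P → Q holds, so Q follows.

x^2 < 1.


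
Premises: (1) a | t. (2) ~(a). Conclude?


Disjunctive syllogism: from (P ∨ Q) and ¬P, infer Q.
One disjunct, 'a', is ruled out; the other must hold.

t


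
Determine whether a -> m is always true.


Build the truth table over {a, m}:
a | m | φ
---------
F | F | T
T | F | F
F | T | T
T | T | T
Counterexample at row 2: with a=T, m=F, the formula is F.

No, it is not a tautology.


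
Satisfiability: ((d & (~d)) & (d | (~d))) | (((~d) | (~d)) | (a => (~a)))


Search for a satisfying assignment over {a, d}.
Try a=False, d=False: the formula evaluates to True.
A satisfying assignment exists.

Satisfiable.


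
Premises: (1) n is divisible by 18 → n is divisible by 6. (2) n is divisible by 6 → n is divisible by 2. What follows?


Hypothetical syllogism: from (P → Q) and (Q → R), infer (P → R).
Chain the two implications through the shared middle term 'n is divisible by 6'.

n is divisible by 18 → n is divisible by 2


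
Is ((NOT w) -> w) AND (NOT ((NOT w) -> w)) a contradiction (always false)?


Truth table over {w}:
w | φ
-----
F | F
T | F
Every row is false.

Yes, it is a contradiction.


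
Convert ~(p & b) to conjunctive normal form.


Step 1: Apply De Morgan: ¬(p ∧ b) = ¬p ∨ ¬b.

(~p) | (~b)


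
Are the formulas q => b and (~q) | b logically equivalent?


Compare truth tables:
b | q | φ | ψ
-------------
False | False | True | True
True | False | True | True
False | True | False | False
True | True | True | True
The columns φ and ψ agree on every row.

Yes, they are logically equivalent.


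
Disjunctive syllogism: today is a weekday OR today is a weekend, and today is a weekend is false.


Disjunctive syllogism: from (P ∨ Q) and ¬P, infer Q.
One disjunct, 'today is a weekend', is ruled out; the other must hold.

today is a weekday


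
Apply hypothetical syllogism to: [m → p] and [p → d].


Hypothetical syllogism: from (P → Q) and (Q → R), infer (P → R).
Chain the two implications through the shared middle term 'p'.

m → d


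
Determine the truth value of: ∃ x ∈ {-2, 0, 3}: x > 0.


Evaluate the predicate on each element: -2:F, 0:F, 3:T.
Witness x = 3 satisfies the predicate.

T


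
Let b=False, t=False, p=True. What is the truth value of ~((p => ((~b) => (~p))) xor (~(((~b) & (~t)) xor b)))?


Substitute b=False, t=False, p=True:
… (earlier sub-steps elided)
~p = False
(~b) => (~p) = True => False = False
p => ((~b) => (~p)) = True => False = False
~b = True
~t = True
(~b) & (~t) = True & True = True
((~b) & (~t)) xor b = True xor False = True
~(((~b) & (~t)) xor b) = False
(p => ((~b) => (~p))) xor (~(((~b) & (~t)) xor b)) = False xor False = False
~((p => ((~b) => (~p))) xor (~(((~b) & (~t)) xor b))) = True

True
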